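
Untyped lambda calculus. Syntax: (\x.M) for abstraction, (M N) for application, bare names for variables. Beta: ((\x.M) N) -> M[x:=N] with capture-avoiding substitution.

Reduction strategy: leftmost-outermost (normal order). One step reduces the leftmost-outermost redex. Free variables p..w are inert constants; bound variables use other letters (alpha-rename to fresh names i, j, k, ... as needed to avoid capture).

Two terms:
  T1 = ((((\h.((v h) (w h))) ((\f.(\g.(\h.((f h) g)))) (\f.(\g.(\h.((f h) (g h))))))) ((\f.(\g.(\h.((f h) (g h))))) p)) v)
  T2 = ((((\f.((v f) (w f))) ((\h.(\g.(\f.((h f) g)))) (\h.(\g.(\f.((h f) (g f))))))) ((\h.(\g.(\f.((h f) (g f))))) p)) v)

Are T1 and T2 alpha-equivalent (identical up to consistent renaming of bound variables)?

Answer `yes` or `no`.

Answer: yes

Derivation:
Term 1: ((((\h.((v h) (w h))) ((\f.(\g.(\h.((f h) g)))) (\f.(\g.(\h.((f h) (g h))))))) ((\f.(\g.(\h.((f h) (g h))))) p)) v)
Term 2: ((((\f.((v f) (w f))) ((\h.(\g.(\f.((h f) g)))) (\h.(\g.(\f.((h f) (g f))))))) ((\h.(\g.(\f.((h f) (g f))))) p)) v)
Alpha-equivalence: compare structure up to binder renaming.
Result: True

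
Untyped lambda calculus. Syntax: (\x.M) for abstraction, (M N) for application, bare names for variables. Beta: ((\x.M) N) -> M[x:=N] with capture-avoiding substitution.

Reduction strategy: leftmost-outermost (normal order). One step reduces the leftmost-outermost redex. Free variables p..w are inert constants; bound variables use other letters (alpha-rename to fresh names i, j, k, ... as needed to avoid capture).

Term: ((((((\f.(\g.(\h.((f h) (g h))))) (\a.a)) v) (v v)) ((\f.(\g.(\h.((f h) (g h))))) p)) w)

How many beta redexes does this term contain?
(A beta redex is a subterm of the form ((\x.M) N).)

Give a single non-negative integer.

Term: ((((((\f.(\g.(\h.((f h) (g h))))) (\a.a)) v) (v v)) ((\f.(\g.(\h.((f h) (g h))))) p)) w)
  Redex: ((\f.(\g.(\h.((f h) (g h))))) (\a.a))
  Redex: ((\f.(\g.(\h.((f h) (g h))))) p)
Total redexes: 2

Answer: 2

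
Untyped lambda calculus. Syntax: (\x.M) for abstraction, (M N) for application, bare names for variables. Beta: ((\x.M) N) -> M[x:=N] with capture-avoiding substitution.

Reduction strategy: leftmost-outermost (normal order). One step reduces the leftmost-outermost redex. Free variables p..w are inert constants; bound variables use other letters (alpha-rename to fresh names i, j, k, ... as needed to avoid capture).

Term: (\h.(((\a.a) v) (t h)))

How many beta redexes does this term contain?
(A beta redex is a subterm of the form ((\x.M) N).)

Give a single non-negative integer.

Term: (\h.(((\a.a) v) (t h)))
  Redex: ((\a.a) v)
Total redexes: 1

Answer: 1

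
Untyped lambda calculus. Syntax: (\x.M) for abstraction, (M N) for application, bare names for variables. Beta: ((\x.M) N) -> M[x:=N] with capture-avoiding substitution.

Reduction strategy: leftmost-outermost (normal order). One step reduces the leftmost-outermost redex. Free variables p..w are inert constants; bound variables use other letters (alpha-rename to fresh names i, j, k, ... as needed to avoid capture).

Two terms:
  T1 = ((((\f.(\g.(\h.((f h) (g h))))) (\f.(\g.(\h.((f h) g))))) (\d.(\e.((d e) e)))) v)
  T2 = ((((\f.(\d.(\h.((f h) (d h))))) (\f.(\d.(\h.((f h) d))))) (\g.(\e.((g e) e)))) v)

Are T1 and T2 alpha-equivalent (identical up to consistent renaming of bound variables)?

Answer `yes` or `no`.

Answer: yes

Derivation:
Term 1: ((((\f.(\g.(\h.((f h) (g h))))) (\f.(\g.(\h.((f h) g))))) (\d.(\e.((d e) e)))) v)
Term 2: ((((\f.(\d.(\h.((f h) (d h))))) (\f.(\d.(\h.((f h) d))))) (\g.(\e.((g e) e)))) v)
Alpha-equivalence: compare structure up to binder renaming.
Result: True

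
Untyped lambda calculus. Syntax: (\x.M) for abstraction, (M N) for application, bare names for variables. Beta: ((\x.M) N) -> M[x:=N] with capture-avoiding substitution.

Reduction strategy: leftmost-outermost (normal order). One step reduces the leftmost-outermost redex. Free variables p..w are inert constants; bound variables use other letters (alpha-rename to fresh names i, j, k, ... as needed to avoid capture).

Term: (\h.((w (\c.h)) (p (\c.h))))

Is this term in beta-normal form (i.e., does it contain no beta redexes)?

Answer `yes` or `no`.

Term: (\h.((w (\c.h)) (p (\c.h))))
No beta redexes found.

Answer: yes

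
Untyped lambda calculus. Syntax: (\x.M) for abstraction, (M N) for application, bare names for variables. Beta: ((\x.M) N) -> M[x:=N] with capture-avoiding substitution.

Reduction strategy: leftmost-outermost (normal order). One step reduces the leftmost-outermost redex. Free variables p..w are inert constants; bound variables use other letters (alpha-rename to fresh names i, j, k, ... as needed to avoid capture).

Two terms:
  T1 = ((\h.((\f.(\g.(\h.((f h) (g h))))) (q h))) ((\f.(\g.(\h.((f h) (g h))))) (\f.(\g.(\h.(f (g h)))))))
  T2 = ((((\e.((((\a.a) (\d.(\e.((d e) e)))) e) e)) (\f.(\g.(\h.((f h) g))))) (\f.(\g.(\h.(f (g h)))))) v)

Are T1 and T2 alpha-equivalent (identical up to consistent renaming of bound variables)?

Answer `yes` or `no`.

Term 1: ((\h.((\f.(\g.(\h.((f h) (g h))))) (q h))) ((\f.(\g.(\h.((f h) (g h))))) (\f.(\g.(\h.(f (g h)))))))
Term 2: ((((\e.((((\a.a) (\d.(\e.((d e) e)))) e) e)) (\f.(\g.(\h.((f h) g))))) (\f.(\g.(\h.(f (g h)))))) v)
Alpha-equivalence: compare structure up to binder renaming.
Result: False

Answer: no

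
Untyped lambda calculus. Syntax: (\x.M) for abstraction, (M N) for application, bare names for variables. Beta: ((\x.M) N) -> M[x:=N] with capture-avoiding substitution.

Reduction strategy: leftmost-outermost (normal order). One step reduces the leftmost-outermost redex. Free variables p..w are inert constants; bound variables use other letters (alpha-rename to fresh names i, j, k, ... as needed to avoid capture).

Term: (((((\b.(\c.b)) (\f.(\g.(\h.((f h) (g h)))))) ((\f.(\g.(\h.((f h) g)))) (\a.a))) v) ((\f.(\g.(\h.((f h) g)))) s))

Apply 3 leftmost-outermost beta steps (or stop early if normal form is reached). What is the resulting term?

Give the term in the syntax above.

Step 0: (((((\b.(\c.b)) (\f.(\g.(\h.((f h) (g h)))))) ((\f.(\g.(\h.((f h) g)))) (\a.a))) v) ((\f.(\g.(\h.((f h) g)))) s))
Step 1: ((((\c.(\f.(\g.(\h.((f h) (g h)))))) ((\f.(\g.(\h.((f h) g)))) (\a.a))) v) ((\f.(\g.(\h.((f h) g)))) s))
Step 2: (((\f.(\g.(\h.((f h) (g h))))) v) ((\f.(\g.(\h.((f h) g)))) s))
Step 3: ((\g.(\h.((v h) (g h)))) ((\f.(\g.(\h.((f h) g)))) s))

Answer: ((\g.(\h.((v h) (g h)))) ((\f.(\g.(\h.((f h) g)))) s))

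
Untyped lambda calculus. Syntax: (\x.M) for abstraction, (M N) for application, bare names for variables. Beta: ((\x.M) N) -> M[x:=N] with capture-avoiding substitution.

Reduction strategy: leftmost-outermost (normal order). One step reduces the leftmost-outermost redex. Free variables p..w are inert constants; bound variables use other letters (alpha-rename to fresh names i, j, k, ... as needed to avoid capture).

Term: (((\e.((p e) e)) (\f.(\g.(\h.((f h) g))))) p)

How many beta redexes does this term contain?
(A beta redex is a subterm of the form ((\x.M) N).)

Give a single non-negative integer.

Answer: 1

Derivation:
Term: (((\e.((p e) e)) (\f.(\g.(\h.((f h) g))))) p)
  Redex: ((\e.((p e) e)) (\f.(\g.(\h.((f h) g)))))
Total redexes: 1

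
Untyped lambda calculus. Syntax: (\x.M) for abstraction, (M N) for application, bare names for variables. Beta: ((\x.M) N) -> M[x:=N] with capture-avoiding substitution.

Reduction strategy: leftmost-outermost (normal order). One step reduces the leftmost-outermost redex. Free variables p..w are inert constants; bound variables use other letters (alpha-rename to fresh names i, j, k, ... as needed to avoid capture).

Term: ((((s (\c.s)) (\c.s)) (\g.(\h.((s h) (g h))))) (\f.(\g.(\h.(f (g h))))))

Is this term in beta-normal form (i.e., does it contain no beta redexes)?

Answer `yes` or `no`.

Answer: yes

Derivation:
Term: ((((s (\c.s)) (\c.s)) (\g.(\h.((s h) (g h))))) (\f.(\g.(\h.(f (g h))))))
No beta redexes found.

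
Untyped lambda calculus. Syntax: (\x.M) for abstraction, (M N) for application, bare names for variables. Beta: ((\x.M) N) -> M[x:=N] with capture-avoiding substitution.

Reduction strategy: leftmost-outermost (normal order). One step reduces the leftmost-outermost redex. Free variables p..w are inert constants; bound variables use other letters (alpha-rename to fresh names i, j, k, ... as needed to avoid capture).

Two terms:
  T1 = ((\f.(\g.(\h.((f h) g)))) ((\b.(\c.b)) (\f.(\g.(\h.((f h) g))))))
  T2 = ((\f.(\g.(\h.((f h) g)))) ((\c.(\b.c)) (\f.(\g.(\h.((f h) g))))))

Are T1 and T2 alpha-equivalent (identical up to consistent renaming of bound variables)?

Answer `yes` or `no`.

Answer: yes

Derivation:
Term 1: ((\f.(\g.(\h.((f h) g)))) ((\b.(\c.b)) (\f.(\g.(\h.((f h) g))))))
Term 2: ((\f.(\g.(\h.((f h) g)))) ((\c.(\b.c)) (\f.(\g.(\h.((f h) g))))))
Alpha-equivalence: compare structure up to binder renaming.
Result: True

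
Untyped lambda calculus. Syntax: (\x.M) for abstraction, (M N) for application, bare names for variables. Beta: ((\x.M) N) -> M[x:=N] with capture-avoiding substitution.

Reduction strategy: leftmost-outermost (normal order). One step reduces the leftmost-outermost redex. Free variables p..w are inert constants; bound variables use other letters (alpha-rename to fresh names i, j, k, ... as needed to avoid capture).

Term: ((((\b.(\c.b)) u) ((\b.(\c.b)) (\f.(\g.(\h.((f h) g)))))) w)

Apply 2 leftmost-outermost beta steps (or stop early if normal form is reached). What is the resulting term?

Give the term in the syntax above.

Answer: (u w)

Derivation:
Step 0: ((((\b.(\c.b)) u) ((\b.(\c.b)) (\f.(\g.(\h.((f h) g)))))) w)
Step 1: (((\c.u) ((\b.(\c.b)) (\f.(\g.(\h.((f h) g)))))) w)
Step 2: (u w)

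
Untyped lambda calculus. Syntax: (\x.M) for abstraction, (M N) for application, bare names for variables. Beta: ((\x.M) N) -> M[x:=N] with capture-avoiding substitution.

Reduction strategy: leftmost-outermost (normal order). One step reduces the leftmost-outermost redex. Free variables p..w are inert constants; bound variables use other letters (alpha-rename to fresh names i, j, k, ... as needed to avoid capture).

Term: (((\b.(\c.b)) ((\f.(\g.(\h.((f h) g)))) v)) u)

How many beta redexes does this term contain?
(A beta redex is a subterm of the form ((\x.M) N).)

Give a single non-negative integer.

Term: (((\b.(\c.b)) ((\f.(\g.(\h.((f h) g)))) v)) u)
  Redex: ((\b.(\c.b)) ((\f.(\g.(\h.((f h) g)))) v))
  Redex: ((\f.(\g.(\h.((f h) g)))) v)
Total redexes: 2

Answer: 2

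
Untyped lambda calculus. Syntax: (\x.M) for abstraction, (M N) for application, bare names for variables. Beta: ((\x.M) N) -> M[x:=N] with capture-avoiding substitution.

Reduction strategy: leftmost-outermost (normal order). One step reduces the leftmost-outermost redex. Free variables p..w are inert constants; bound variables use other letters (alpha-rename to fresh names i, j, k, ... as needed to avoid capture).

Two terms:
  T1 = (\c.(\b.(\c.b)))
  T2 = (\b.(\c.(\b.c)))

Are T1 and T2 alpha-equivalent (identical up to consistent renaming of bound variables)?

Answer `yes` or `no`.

Term 1: (\c.(\b.(\c.b)))
Term 2: (\b.(\c.(\b.c)))
Alpha-equivalence: compare structure up to binder renaming.
Result: True

Answer: yes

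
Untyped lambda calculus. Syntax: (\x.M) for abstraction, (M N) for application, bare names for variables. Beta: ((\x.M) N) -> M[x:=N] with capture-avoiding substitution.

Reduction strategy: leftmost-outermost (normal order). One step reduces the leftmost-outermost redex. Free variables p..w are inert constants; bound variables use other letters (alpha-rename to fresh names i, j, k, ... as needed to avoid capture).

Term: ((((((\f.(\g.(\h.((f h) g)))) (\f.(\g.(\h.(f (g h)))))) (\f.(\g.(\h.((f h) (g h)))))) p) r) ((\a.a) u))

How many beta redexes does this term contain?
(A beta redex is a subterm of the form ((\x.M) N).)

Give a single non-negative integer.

Term: ((((((\f.(\g.(\h.((f h) g)))) (\f.(\g.(\h.(f (g h)))))) (\f.(\g.(\h.((f h) (g h)))))) p) r) ((\a.a) u))
  Redex: ((\f.(\g.(\h.((f h) g)))) (\f.(\g.(\h.(f (g h))))))
  Redex: ((\a.a) u)
Total redexes: 2

Answer: 2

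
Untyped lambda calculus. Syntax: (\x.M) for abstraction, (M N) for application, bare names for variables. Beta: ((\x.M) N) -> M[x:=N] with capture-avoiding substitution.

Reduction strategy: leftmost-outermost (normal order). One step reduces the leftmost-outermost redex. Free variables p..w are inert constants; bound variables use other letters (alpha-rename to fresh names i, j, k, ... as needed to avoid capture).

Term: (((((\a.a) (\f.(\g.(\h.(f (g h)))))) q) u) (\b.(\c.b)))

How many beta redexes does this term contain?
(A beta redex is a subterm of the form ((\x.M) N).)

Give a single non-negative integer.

Answer: 1

Derivation:
Term: (((((\a.a) (\f.(\g.(\h.(f (g h)))))) q) u) (\b.(\c.b)))
  Redex: ((\a.a) (\f.(\g.(\h.(f (g h))))))
Total redexes: 1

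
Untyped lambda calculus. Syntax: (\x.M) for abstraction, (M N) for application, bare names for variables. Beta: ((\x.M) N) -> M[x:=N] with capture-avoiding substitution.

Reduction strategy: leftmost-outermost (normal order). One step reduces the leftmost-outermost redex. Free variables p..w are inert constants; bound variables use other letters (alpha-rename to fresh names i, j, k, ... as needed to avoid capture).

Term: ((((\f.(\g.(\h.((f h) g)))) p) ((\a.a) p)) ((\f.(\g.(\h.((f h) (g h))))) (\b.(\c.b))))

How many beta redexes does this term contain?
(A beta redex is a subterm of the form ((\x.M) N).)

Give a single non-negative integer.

Answer: 3

Derivation:
Term: ((((\f.(\g.(\h.((f h) g)))) p) ((\a.a) p)) ((\f.(\g.(\h.((f h) (g h))))) (\b.(\c.b))))
  Redex: ((\f.(\g.(\h.((f h) g)))) p)
  Redex: ((\a.a) p)
  Redex: ((\f.(\g.(\h.((f h) (g h))))) (\b.(\c.b)))
Total redexes: 3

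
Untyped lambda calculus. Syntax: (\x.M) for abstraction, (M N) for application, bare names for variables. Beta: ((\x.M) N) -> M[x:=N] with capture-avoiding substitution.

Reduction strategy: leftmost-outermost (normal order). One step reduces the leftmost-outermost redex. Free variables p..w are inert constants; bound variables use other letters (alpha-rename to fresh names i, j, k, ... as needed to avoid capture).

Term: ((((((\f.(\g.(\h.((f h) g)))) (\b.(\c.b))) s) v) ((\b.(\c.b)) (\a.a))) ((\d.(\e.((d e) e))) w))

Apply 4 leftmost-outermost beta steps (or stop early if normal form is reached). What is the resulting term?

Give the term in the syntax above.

Step 0: ((((((\f.(\g.(\h.((f h) g)))) (\b.(\c.b))) s) v) ((\b.(\c.b)) (\a.a))) ((\d.(\e.((d e) e))) w))
Step 1: (((((\g.(\h.(((\b.(\c.b)) h) g))) s) v) ((\b.(\c.b)) (\a.a))) ((\d.(\e.((d e) e))) w))
Step 2: ((((\h.(((\b.(\c.b)) h) s)) v) ((\b.(\c.b)) (\a.a))) ((\d.(\e.((d e) e))) w))
Step 3: (((((\b.(\c.b)) v) s) ((\b.(\c.b)) (\a.a))) ((\d.(\e.((d e) e))) w))
Step 4: ((((\c.v) s) ((\b.(\c.b)) (\a.a))) ((\d.(\e.((d e) e))) w))

Answer: ((((\c.v) s) ((\b.(\c.b)) (\a.a))) ((\d.(\e.((d e) e))) w))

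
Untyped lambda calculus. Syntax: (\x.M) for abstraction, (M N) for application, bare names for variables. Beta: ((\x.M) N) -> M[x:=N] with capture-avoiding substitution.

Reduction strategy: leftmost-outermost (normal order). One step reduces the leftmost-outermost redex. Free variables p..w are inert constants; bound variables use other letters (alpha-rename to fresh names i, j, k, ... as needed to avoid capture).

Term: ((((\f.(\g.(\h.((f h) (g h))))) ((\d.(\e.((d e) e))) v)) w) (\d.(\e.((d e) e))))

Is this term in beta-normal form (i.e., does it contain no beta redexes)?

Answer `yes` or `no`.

Term: ((((\f.(\g.(\h.((f h) (g h))))) ((\d.(\e.((d e) e))) v)) w) (\d.(\e.((d e) e))))
Found 2 beta redex(es).

Answer: no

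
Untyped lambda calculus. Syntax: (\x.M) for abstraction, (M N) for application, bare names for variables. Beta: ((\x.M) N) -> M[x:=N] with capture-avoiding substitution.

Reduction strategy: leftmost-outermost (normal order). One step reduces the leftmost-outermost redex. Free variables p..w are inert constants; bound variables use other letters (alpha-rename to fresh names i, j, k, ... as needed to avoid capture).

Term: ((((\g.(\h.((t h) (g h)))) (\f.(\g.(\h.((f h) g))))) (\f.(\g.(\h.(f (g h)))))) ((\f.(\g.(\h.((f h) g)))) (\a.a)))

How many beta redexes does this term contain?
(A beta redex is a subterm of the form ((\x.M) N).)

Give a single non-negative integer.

Answer: 2

Derivation:
Term: ((((\g.(\h.((t h) (g h)))) (\f.(\g.(\h.((f h) g))))) (\f.(\g.(\h.(f (g h)))))) ((\f.(\g.(\h.((f h) g)))) (\a.a)))
  Redex: ((\g.(\h.((t h) (g h)))) (\f.(\g.(\h.((f h) g)))))
  Redex: ((\f.(\g.(\h.((f h) g)))) (\a.a))
Total redexes: 2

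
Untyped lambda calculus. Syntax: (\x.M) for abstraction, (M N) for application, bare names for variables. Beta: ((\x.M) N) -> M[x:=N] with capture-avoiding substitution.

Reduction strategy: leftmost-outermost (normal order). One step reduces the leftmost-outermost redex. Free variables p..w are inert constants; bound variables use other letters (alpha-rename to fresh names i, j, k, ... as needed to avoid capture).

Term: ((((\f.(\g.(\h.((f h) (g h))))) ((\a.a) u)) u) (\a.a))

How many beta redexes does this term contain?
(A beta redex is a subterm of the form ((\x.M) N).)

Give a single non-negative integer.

Term: ((((\f.(\g.(\h.((f h) (g h))))) ((\a.a) u)) u) (\a.a))
  Redex: ((\f.(\g.(\h.((f h) (g h))))) ((\a.a) u))
  Redex: ((\a.a) u)
Total redexes: 2

Answer: 2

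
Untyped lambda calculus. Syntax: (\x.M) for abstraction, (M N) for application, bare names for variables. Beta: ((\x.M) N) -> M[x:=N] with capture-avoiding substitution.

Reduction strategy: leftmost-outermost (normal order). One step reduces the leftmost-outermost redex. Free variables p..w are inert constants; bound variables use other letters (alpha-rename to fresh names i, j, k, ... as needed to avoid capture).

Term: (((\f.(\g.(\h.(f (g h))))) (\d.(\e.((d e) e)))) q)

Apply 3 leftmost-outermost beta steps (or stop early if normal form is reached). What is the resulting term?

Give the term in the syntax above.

Step 0: (((\f.(\g.(\h.(f (g h))))) (\d.(\e.((d e) e)))) q)
Step 1: ((\g.(\h.((\d.(\e.((d e) e))) (g h)))) q)
Step 2: (\h.((\d.(\e.((d e) e))) (q h)))
Step 3: (\h.(\e.(((q h) e) e)))

Answer: (\h.(\e.(((q h) e) e)))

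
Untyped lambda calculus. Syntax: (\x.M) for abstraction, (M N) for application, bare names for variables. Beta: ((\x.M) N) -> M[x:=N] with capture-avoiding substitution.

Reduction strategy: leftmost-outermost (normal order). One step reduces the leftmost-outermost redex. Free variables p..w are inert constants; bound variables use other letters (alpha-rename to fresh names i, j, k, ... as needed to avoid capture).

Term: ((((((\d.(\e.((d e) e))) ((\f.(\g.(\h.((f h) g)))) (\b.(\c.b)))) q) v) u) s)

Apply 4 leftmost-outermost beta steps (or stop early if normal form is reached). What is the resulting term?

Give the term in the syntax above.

Answer: (((((\h.(((\b.(\c.b)) h) q)) q) v) u) s)

Derivation:
Step 0: ((((((\d.(\e.((d e) e))) ((\f.(\g.(\h.((f h) g)))) (\b.(\c.b)))) q) v) u) s)
Step 1: (((((\e.((((\f.(\g.(\h.((f h) g)))) (\b.(\c.b))) e) e)) q) v) u) s)
Step 2: (((((((\f.(\g.(\h.((f h) g)))) (\b.(\c.b))) q) q) v) u) s)
Step 3: ((((((\g.(\h.(((\b.(\c.b)) h) g))) q) q) v) u) s)
Step 4: (((((\h.(((\b.(\c.b)) h) q)) q) v) u) s)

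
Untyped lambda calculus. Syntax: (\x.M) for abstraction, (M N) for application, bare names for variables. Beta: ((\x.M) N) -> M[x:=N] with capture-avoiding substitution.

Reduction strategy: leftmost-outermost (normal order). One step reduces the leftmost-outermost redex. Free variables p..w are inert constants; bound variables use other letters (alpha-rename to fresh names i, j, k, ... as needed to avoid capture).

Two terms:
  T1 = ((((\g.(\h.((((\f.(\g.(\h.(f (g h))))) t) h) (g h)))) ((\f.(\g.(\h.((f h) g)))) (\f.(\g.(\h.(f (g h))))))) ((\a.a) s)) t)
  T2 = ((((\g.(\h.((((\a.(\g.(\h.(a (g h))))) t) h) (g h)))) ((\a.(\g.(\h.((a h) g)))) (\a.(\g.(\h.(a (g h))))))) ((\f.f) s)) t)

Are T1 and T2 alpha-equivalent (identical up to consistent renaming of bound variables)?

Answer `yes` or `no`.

Term 1: ((((\g.(\h.((((\f.(\g.(\h.(f (g h))))) t) h) (g h)))) ((\f.(\g.(\h.((f h) g)))) (\f.(\g.(\h.(f (g h))))))) ((\a.a) s)) t)
Term 2: ((((\g.(\h.((((\a.(\g.(\h.(a (g h))))) t) h) (g h)))) ((\a.(\g.(\h.((a h) g)))) (\a.(\g.(\h.(a (g h))))))) ((\f.f) s)) t)
Alpha-equivalence: compare structure up to binder renaming.
Result: True

Answer: yes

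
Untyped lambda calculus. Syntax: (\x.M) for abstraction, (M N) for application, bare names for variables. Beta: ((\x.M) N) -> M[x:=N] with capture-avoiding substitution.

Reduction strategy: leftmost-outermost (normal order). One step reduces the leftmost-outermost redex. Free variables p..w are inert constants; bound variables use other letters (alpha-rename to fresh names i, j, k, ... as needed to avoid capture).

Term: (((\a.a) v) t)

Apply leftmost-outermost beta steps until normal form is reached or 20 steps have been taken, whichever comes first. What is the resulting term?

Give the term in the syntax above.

Step 0: (((\a.a) v) t)
Step 1: (v t)

Answer: (v t)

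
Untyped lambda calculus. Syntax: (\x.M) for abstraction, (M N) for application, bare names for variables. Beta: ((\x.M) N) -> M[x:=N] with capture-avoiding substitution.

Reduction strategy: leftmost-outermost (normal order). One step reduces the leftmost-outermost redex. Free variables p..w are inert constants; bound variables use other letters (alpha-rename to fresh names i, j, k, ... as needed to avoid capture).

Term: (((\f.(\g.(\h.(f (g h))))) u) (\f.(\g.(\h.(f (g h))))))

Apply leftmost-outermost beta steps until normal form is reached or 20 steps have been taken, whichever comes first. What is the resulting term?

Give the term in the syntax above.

Step 0: (((\f.(\g.(\h.(f (g h))))) u) (\f.(\g.(\h.(f (g h))))))
Step 1: ((\g.(\h.(u (g h)))) (\f.(\g.(\h.(f (g h))))))
Step 2: (\h.(u ((\f.(\g.(\h.(f (g h))))) h)))
Step 3: (\h.(u (\g.(\i.(h (g i))))))

Answer: (\h.(u (\g.(\i.(h (g i))))))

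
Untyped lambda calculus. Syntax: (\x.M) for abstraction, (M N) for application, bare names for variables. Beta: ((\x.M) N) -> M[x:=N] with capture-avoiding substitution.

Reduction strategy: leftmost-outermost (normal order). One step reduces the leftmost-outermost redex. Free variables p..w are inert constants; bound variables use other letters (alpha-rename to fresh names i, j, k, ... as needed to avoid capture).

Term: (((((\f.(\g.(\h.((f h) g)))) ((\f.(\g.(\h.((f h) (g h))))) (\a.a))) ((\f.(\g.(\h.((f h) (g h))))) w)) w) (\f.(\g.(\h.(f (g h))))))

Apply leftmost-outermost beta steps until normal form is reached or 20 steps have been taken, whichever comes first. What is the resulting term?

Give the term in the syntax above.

Step 0: (((((\f.(\g.(\h.((f h) g)))) ((\f.(\g.(\h.((f h) (g h))))) (\a.a))) ((\f.(\g.(\h.((f h) (g h))))) w)) w) (\f.(\g.(\h.(f (g h))))))
Step 1: ((((\g.(\h.((((\f.(\g.(\h.((f h) (g h))))) (\a.a)) h) g))) ((\f.(\g.(\h.((f h) (g h))))) w)) w) (\f.(\g.(\h.(f (g h))))))
Step 2: (((\h.((((\f.(\g.(\h.((f h) (g h))))) (\a.a)) h) ((\f.(\g.(\h.((f h) (g h))))) w))) w) (\f.(\g.(\h.(f (g h))))))
Step 3: (((((\f.(\g.(\h.((f h) (g h))))) (\a.a)) w) ((\f.(\g.(\h.((f h) (g h))))) w)) (\f.(\g.(\h.(f (g h))))))
Step 4: ((((\g.(\h.(((\a.a) h) (g h)))) w) ((\f.(\g.(\h.((f h) (g h))))) w)) (\f.(\g.(\h.(f (g h))))))
Step 5: (((\h.(((\a.a) h) (w h))) ((\f.(\g.(\h.((f h) (g h))))) w)) (\f.(\g.(\h.(f (g h))))))
Step 6: ((((\a.a) ((\f.(\g.(\h.((f h) (g h))))) w)) (w ((\f.(\g.(\h.((f h) (g h))))) w))) (\f.(\g.(\h.(f (g h))))))
Step 7: ((((\f.(\g.(\h.((f h) (g h))))) w) (w ((\f.(\g.(\h.((f h) (g h))))) w))) (\f.(\g.(\h.(f (g h))))))
Step 8: (((\g.(\h.((w h) (g h)))) (w ((\f.(\g.(\h.((f h) (g h))))) w))) (\f.(\g.(\h.(f (g h))))))
Step 9: ((\h.((w h) ((w ((\f.(\g.(\h.((f h) (g h))))) w)) h))) (\f.(\g.(\h.(f (g h))))))
Step 10: ((w (\f.(\g.(\h.(f (g h)))))) ((w ((\f.(\g.(\h.((f h) (g h))))) w)) (\f.(\g.(\h.(f (g h)))))))
Step 11: ((w (\f.(\g.(\h.(f (g h)))))) ((w (\g.(\h.((w h) (g h))))) (\f.(\g.(\h.(f (g h)))))))

Answer: ((w (\f.(\g.(\h.(f (g h)))))) ((w (\g.(\h.((w h) (g h))))) (\f.(\g.(\h.(f (g h)))))))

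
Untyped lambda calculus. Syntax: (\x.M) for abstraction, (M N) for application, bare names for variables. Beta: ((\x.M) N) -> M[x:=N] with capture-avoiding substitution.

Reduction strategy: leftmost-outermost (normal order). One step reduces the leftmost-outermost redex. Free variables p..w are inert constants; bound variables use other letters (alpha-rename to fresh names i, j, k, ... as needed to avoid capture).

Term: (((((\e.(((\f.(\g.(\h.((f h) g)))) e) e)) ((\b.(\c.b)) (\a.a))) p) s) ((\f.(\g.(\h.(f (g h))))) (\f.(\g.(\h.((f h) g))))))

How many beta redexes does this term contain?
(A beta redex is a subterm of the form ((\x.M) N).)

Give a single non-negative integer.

Answer: 4

Derivation:
Term: (((((\e.(((\f.(\g.(\h.((f h) g)))) e) e)) ((\b.(\c.b)) (\a.a))) p) s) ((\f.(\g.(\h.(f (g h))))) (\f.(\g.(\h.((f h) g))))))
  Redex: ((\e.(((\f.(\g.(\h.((f h) g)))) e) e)) ((\b.(\c.b)) (\a.a)))
  Redex: ((\f.(\g.(\h.((f h) g)))) e)
  Redex: ((\b.(\c.b)) (\a.a))
  Redex: ((\f.(\g.(\h.(f (g h))))) (\f.(\g.(\h.((f h) g)))))
Total redexes: 4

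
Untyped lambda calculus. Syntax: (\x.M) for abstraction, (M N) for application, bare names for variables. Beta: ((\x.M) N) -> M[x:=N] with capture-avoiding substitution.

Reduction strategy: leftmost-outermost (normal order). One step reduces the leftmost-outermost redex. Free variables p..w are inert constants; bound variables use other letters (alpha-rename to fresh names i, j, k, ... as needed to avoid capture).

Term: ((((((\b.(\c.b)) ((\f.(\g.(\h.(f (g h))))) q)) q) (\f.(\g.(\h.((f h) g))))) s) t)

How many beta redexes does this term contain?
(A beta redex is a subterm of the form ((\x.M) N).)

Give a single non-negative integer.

Term: ((((((\b.(\c.b)) ((\f.(\g.(\h.(f (g h))))) q)) q) (\f.(\g.(\h.((f h) g))))) s) t)
  Redex: ((\b.(\c.b)) ((\f.(\g.(\h.(f (g h))))) q))
  Redex: ((\f.(\g.(\h.(f (g h))))) q)
Total redexes: 2

Answer: 2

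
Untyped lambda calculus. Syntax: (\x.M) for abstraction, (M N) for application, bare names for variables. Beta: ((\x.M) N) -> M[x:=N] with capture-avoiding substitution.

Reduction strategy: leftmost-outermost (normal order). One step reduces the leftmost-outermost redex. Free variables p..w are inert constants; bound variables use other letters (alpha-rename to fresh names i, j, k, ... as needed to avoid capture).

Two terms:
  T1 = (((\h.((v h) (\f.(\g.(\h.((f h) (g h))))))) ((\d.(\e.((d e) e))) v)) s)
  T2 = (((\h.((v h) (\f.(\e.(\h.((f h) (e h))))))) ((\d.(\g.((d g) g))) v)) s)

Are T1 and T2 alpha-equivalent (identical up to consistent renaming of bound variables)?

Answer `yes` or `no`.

Answer: yes

Derivation:
Term 1: (((\h.((v h) (\f.(\g.(\h.((f h) (g h))))))) ((\d.(\e.((d e) e))) v)) s)
Term 2: (((\h.((v h) (\f.(\e.(\h.((f h) (e h))))))) ((\d.(\g.((d g) g))) v)) s)
Alpha-equivalence: compare structure up to binder renaming.
Result: True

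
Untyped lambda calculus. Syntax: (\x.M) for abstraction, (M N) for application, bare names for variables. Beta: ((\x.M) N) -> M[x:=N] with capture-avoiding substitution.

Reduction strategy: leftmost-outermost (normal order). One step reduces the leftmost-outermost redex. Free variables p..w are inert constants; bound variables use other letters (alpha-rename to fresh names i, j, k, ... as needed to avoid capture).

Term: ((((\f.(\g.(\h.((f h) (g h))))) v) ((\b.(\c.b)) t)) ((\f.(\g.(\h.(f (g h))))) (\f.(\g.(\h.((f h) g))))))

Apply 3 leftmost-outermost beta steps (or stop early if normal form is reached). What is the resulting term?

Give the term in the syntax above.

Step 0: ((((\f.(\g.(\h.((f h) (g h))))) v) ((\b.(\c.b)) t)) ((\f.(\g.(\h.(f (g h))))) (\f.(\g.(\h.((f h) g))))))
Step 1: (((\g.(\h.((v h) (g h)))) ((\b.(\c.b)) t)) ((\f.(\g.(\h.(f (g h))))) (\f.(\g.(\h.((f h) g))))))
Step 2: ((\h.((v h) (((\b.(\c.b)) t) h))) ((\f.(\g.(\h.(f (g h))))) (\f.(\g.(\h.((f h) g))))))
Step 3: ((v ((\f.(\g.(\h.(f (g h))))) (\f.(\g.(\h.((f h) g)))))) (((\b.(\c.b)) t) ((\f.(\g.(\h.(f (g h))))) (\f.(\g.(\h.((f h) g)))))))

Answer: ((v ((\f.(\g.(\h.(f (g h))))) (\f.(\g.(\h.((f h) g)))))) (((\b.(\c.b)) t) ((\f.(\g.(\h.(f (g h))))) (\f.(\g.(\h.((f h) g)))))))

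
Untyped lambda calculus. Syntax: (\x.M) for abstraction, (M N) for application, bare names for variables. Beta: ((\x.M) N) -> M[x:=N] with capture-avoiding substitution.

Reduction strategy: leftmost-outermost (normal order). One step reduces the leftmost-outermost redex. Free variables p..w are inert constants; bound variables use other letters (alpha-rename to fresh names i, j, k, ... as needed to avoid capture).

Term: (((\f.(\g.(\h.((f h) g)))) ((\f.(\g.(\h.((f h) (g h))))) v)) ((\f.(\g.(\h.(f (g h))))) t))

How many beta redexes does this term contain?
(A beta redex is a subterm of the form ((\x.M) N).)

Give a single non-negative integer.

Answer: 3

Derivation:
Term: (((\f.(\g.(\h.((f h) g)))) ((\f.(\g.(\h.((f h) (g h))))) v)) ((\f.(\g.(\h.(f (g h))))) t))
  Redex: ((\f.(\g.(\h.((f h) g)))) ((\f.(\g.(\h.((f h) (g h))))) v))
  Redex: ((\f.(\g.(\h.((f h) (g h))))) v)
  Redex: ((\f.(\g.(\h.(f (g h))))) t)
Total redexes: 3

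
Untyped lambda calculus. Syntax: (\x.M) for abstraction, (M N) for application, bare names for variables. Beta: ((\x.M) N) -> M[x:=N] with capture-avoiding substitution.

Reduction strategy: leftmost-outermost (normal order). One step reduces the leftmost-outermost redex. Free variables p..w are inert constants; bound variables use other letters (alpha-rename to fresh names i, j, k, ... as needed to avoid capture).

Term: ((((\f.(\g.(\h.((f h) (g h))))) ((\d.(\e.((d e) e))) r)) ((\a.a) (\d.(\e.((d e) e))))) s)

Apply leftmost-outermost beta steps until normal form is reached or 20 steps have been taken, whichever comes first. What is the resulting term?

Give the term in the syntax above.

Step 0: ((((\f.(\g.(\h.((f h) (g h))))) ((\d.(\e.((d e) e))) r)) ((\a.a) (\d.(\e.((d e) e))))) s)
Step 1: (((\g.(\h.((((\d.(\e.((d e) e))) r) h) (g h)))) ((\a.a) (\d.(\e.((d e) e))))) s)
Step 2: ((\h.((((\d.(\e.((d e) e))) r) h) (((\a.a) (\d.(\e.((d e) e)))) h))) s)
Step 3: ((((\d.(\e.((d e) e))) r) s) (((\a.a) (\d.(\e.((d e) e)))) s))
Step 4: (((\e.((r e) e)) s) (((\a.a) (\d.(\e.((d e) e)))) s))
Step 5: (((r s) s) (((\a.a) (\d.(\e.((d e) e)))) s))
Step 6: (((r s) s) ((\d.(\e.((d e) e))) s))
Step 7: (((r s) s) (\e.((s e) e)))

Answer: (((r s) s) (\e.((s e) e)))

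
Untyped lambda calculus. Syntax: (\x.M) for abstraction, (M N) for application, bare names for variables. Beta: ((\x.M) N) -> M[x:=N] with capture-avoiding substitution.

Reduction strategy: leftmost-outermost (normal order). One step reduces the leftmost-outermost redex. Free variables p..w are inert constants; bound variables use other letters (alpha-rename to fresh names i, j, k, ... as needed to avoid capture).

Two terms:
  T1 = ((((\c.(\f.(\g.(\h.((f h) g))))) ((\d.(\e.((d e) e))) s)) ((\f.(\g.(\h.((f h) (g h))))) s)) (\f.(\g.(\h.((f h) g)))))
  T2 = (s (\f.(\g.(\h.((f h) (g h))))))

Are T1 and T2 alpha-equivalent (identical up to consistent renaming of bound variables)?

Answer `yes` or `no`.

Term 1: ((((\c.(\f.(\g.(\h.((f h) g))))) ((\d.(\e.((d e) e))) s)) ((\f.(\g.(\h.((f h) (g h))))) s)) (\f.(\g.(\h.((f h) g)))))
Term 2: (s (\f.(\g.(\h.((f h) (g h))))))
Alpha-equivalence: compare structure up to binder renaming.
Result: False

Answer: no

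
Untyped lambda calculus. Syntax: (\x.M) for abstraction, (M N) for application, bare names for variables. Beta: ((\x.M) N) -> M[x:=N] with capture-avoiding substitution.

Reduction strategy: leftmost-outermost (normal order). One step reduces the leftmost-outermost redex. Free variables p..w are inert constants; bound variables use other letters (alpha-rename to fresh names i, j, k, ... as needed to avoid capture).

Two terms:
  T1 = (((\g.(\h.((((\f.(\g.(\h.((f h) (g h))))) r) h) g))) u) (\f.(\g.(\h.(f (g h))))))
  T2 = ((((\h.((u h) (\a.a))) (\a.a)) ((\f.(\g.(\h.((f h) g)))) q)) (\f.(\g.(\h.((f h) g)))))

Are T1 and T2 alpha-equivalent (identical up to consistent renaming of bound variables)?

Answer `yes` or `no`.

Term 1: (((\g.(\h.((((\f.(\g.(\h.((f h) (g h))))) r) h) g))) u) (\f.(\g.(\h.(f (g h))))))
Term 2: ((((\h.((u h) (\a.a))) (\a.a)) ((\f.(\g.(\h.((f h) g)))) q)) (\f.(\g.(\h.((f h) g)))))
Alpha-equivalence: compare structure up to binder renaming.
Result: False

Answer: no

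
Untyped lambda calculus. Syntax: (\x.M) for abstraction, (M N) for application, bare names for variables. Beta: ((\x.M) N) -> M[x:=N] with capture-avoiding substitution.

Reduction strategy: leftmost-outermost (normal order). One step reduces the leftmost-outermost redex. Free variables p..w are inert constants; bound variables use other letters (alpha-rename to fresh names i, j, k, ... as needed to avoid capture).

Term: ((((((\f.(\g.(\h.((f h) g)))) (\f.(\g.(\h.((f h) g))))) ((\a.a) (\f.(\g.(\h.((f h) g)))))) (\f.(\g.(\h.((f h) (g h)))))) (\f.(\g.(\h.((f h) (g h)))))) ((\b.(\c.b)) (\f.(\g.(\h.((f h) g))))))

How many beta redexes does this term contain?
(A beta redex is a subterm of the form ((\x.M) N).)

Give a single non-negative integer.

Term: ((((((\f.(\g.(\h.((f h) g)))) (\f.(\g.(\h.((f h) g))))) ((\a.a) (\f.(\g.(\h.((f h) g)))))) (\f.(\g.(\h.((f h) (g h)))))) (\f.(\g.(\h.((f h) (g h)))))) ((\b.(\c.b)) (\f.(\g.(\h.((f h) g))))))
  Redex: ((\f.(\g.(\h.((f h) g)))) (\f.(\g.(\h.((f h) g)))))
  Redex: ((\a.a) (\f.(\g.(\h.((f h) g)))))
  Redex: ((\b.(\c.b)) (\f.(\g.(\h.((f h) g)))))
Total redexes: 3

Answer: 3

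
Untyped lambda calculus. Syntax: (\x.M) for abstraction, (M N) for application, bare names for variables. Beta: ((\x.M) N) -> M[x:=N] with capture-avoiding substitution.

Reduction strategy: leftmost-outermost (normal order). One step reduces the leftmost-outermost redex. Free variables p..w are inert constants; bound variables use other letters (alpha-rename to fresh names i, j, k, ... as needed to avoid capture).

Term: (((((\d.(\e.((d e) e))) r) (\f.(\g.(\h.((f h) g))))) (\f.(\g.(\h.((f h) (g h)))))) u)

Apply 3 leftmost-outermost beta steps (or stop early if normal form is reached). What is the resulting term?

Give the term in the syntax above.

Step 0: (((((\d.(\e.((d e) e))) r) (\f.(\g.(\h.((f h) g))))) (\f.(\g.(\h.((f h) (g h)))))) u)
Step 1: ((((\e.((r e) e)) (\f.(\g.(\h.((f h) g))))) (\f.(\g.(\h.((f h) (g h)))))) u)
Step 2: ((((r (\f.(\g.(\h.((f h) g))))) (\f.(\g.(\h.((f h) g))))) (\f.(\g.(\h.((f h) (g h)))))) u)
Step 3: (normal form reached)

Answer: ((((r (\f.(\g.(\h.((f h) g))))) (\f.(\g.(\h.((f h) g))))) (\f.(\g.(\h.((f h) (g h)))))) u)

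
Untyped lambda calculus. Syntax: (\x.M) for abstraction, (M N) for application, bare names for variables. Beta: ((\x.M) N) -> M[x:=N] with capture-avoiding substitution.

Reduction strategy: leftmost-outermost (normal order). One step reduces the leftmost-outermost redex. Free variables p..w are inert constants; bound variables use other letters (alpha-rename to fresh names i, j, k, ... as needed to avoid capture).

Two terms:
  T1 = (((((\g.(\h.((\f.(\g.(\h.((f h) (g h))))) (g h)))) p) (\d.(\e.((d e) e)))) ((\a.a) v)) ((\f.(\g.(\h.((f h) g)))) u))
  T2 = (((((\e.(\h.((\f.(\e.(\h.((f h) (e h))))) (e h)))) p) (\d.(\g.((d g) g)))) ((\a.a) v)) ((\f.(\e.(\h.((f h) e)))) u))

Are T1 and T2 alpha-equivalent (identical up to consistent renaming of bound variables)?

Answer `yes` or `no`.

Term 1: (((((\g.(\h.((\f.(\g.(\h.((f h) (g h))))) (g h)))) p) (\d.(\e.((d e) e)))) ((\a.a) v)) ((\f.(\g.(\h.((f h) g)))) u))
Term 2: (((((\e.(\h.((\f.(\e.(\h.((f h) (e h))))) (e h)))) p) (\d.(\g.((d g) g)))) ((\a.a) v)) ((\f.(\e.(\h.((f h) e)))) u))
Alpha-equivalence: compare structure up to binder renaming.
Result: True

Answer: yes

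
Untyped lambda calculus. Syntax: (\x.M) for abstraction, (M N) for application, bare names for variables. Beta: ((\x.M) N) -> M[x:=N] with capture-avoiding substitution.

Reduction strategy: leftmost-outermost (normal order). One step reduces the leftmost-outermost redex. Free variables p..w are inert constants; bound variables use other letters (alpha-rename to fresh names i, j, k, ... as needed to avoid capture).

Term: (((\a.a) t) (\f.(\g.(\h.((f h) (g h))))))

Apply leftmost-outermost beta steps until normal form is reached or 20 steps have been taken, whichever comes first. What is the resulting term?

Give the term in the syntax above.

Answer: (t (\f.(\g.(\h.((f h) (g h))))))

Derivation:
Step 0: (((\a.a) t) (\f.(\g.(\h.((f h) (g h))))))
Step 1: (t (\f.(\g.(\h.((f h) (g h))))))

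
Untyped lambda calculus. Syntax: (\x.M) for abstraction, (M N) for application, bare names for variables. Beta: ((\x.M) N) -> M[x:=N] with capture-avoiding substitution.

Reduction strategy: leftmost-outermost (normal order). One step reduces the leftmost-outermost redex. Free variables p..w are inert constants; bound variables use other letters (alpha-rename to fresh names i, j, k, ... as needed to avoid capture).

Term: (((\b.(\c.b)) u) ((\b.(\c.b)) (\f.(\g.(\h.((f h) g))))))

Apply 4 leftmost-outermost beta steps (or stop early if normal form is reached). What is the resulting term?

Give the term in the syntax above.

Step 0: (((\b.(\c.b)) u) ((\b.(\c.b)) (\f.(\g.(\h.((f h) g))))))
Step 1: ((\c.u) ((\b.(\c.b)) (\f.(\g.(\h.((f h) g))))))
Step 2: u
Step 3: (normal form reached)

Answer: u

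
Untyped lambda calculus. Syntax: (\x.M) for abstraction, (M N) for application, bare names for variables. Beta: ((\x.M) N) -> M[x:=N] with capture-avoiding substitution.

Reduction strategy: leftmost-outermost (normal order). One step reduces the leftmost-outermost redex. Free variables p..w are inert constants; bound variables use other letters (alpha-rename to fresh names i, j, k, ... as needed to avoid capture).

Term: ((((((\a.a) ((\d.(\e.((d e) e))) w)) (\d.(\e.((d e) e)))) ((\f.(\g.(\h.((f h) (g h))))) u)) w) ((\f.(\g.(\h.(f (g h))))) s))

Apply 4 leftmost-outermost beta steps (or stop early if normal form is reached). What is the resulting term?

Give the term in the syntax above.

Step 0: ((((((\a.a) ((\d.(\e.((d e) e))) w)) (\d.(\e.((d e) e)))) ((\f.(\g.(\h.((f h) (g h))))) u)) w) ((\f.(\g.(\h.(f (g h))))) s))
Step 1: ((((((\d.(\e.((d e) e))) w) (\d.(\e.((d e) e)))) ((\f.(\g.(\h.((f h) (g h))))) u)) w) ((\f.(\g.(\h.(f (g h))))) s))
Step 2: (((((\e.((w e) e)) (\d.(\e.((d e) e)))) ((\f.(\g.(\h.((f h) (g h))))) u)) w) ((\f.(\g.(\h.(f (g h))))) s))
Step 3: (((((w (\d.(\e.((d e) e)))) (\d.(\e.((d e) e)))) ((\f.(\g.(\h.((f h) (g h))))) u)) w) ((\f.(\g.(\h.(f (g h))))) s))
Step 4: (((((w (\d.(\e.((d e) e)))) (\d.(\e.((d e) e)))) (\g.(\h.((u h) (g h))))) w) ((\f.(\g.(\h.(f (g h))))) s))

Answer: (((((w (\d.(\e.((d e) e)))) (\d.(\e.((d e) e)))) (\g.(\h.((u h) (g h))))) w) ((\f.(\g.(\h.(f (g h))))) s))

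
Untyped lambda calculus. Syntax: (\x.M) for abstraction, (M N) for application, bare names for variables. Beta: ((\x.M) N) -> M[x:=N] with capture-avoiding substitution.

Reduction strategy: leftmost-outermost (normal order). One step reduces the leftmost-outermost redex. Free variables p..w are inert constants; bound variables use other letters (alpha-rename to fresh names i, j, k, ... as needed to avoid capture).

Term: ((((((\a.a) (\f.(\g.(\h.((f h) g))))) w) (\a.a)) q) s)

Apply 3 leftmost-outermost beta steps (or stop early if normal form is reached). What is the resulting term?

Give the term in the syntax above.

Answer: (((\h.((w h) (\a.a))) q) s)

Derivation:
Step 0: ((((((\a.a) (\f.(\g.(\h.((f h) g))))) w) (\a.a)) q) s)
Step 1: (((((\f.(\g.(\h.((f h) g)))) w) (\a.a)) q) s)
Step 2: ((((\g.(\h.((w h) g))) (\a.a)) q) s)
Step 3: (((\h.((w h) (\a.a))) q) s)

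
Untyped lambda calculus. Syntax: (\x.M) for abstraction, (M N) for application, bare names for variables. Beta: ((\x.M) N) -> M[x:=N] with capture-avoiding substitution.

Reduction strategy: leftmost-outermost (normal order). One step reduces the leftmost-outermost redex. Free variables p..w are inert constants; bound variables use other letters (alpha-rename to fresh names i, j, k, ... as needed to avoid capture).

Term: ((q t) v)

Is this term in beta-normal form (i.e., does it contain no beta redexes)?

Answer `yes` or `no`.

Answer: yes

Derivation:
Term: ((q t) v)
No beta redexes found.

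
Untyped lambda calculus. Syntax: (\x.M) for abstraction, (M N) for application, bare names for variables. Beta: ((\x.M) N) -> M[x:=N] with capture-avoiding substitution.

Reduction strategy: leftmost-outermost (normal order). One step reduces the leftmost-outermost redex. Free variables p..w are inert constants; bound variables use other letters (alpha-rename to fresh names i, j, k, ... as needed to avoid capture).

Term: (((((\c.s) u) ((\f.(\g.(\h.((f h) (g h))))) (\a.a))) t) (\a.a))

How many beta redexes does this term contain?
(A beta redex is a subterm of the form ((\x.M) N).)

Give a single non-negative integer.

Term: (((((\c.s) u) ((\f.(\g.(\h.((f h) (g h))))) (\a.a))) t) (\a.a))
  Redex: ((\c.s) u)
  Redex: ((\f.(\g.(\h.((f h) (g h))))) (\a.a))
Total redexes: 2

Answer: 2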